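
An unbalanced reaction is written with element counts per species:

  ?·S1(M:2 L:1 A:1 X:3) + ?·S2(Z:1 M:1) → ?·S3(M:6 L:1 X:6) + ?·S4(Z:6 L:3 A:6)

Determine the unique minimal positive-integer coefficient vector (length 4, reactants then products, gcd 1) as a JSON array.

Z: 6·0+6·1 = 6 | 3·0+1·6 = 6
M: 6·2+6·1 = 18 | 3·6+1·0 = 18
L: 6·1+6·0 = 6 | 3·1+1·3 = 6
A: 6·1+6·0 = 6 | 3·0+1·6 = 6
X: 6·3+6·0 = 18 | 3·6+1·0 = 18
gcd(6,6,3,1) = 1

Coefficients: [6, 6, 3, 1]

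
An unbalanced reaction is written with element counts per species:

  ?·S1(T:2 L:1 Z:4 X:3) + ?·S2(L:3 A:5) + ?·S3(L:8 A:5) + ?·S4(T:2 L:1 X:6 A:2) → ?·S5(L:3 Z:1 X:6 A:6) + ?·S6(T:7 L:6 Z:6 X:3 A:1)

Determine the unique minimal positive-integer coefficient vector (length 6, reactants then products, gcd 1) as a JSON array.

Coefficients: [4, 3, 1, 3, 4, 2]

T: 4·2+3·0+1·0+3·2 = 14 | 4·0+2·7 = 14
L: 4·1+3·3+1·8+3·1 = 24 | 4·3+2·6 = 24
Z: 4·4+3·0+1·0+3·0 = 16 | 4·1+2·6 = 16
X: 4·3+3·0+1·0+3·6 = 30 | 4·6+2·3 = 30
A: 4·0+3·5+1·5+3·2 = 26 | 4·6+2·1 = 26
gcd(4,3,1,3,4,2) = 1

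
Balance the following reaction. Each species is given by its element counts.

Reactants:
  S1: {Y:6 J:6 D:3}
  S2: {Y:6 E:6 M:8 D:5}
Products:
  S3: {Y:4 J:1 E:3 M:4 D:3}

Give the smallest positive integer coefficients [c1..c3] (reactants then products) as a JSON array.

Y: 1·6+3·6 = 24 | 6·4 = 24
J: 1·6+3·0 = 6 | 6·1 = 6
E: 1·0+3·6 = 18 | 6·3 = 18
M: 1·0+3·8 = 24 | 6·4 = 24
D: 1·3+3·5 = 18 | 6·3 = 18
gcd(1,3,6) = 1

Coefficients: [1, 3, 6]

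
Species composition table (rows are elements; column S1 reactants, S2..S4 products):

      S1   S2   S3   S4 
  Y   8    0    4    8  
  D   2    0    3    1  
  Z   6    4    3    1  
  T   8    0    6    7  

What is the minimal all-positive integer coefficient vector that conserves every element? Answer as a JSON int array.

Y: 5·8 = 40 | 5·0+2·4+4·8 = 40
D: 5·2 = 10 | 5·0+2·3+4·1 = 10
Z: 5·6 = 30 | 5·4+2·3+4·1 = 30
T: 5·8 = 40 | 5·0+2·6+4·7 = 40
gcd(5,5,2,4) = 1

Coefficients: [5, 5, 2, 4]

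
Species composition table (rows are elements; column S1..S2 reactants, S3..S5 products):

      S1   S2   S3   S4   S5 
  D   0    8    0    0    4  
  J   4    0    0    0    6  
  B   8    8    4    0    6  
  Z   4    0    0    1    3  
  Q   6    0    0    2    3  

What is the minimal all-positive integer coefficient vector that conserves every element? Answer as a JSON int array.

D: 3·0+1·8 = 8 | 5·0+6·0+2·4 = 8
J: 3·4+1·0 = 12 | 5·0+6·0+2·6 = 12
B: 3·8+1·8 = 32 | 5·4+6·0+2·6 = 32
Z: 3·4+1·0 = 12 | 5·0+6·1+2·3 = 12
Q: 3·6+1·0 = 18 | 5·0+6·2+2·3 = 18
gcd(3,1,5,6,2) = 1

Coefficients: [3, 1, 5, 6, 2]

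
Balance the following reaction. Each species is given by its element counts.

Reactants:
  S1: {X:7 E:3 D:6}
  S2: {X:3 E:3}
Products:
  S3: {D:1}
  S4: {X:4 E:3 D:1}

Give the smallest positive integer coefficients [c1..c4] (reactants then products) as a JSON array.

X: 1·7+3·3 = 16 | 2·0+4·4 = 16
E: 1·3+3·3 = 12 | 2·0+4·3 = 12
D: 1·6+3·0 = 6 | 2·1+4·1 = 6
gcd(1,3,2,4) = 1

Coefficients: [1, 3, 2, 4]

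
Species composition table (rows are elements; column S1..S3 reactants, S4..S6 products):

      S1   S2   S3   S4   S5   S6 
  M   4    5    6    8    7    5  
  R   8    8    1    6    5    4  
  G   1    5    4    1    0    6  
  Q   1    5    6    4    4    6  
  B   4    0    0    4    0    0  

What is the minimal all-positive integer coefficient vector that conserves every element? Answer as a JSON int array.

Coefficients: [2, 2, 5, 2, 1, 5]

M: 2·4+2·5+5·6 = 48 | 2·8+1·7+5·5 = 48
R: 2·8+2·8+5·1 = 37 | 2·6+1·5+5·4 = 37
G: 2·1+2·5+5·4 = 32 | 2·1+1·0+5·6 = 32
Q: 2·1+2·5+5·6 = 42 | 2·4+1·4+5·6 = 42
B: 2·4+2·0+5·0 = 8 | 2·4+1·0+5·0 = 8
gcd(2,2,5,2,1,5) = 1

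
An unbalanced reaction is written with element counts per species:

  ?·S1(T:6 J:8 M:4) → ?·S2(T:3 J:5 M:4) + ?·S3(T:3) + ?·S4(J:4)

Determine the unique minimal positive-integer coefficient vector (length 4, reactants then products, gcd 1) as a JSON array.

Coefficients: [4, 4, 4, 3]

T: 4·6 = 24 | 4·3+4·3+3·0 = 24
J: 4·8 = 32 | 4·5+4·0+3·4 = 32
M: 4·4 = 16 | 4·4+4·0+3·0 = 16
gcd(4,4,4,3) = 1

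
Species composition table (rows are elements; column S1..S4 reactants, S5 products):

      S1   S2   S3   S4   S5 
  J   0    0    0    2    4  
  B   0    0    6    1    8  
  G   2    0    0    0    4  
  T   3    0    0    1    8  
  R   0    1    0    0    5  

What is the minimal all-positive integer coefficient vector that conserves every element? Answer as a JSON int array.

Coefficients: [2, 5, 1, 2, 1]

J: 2·0+5·0+1·0+2·2 = 4 | 1·4 = 4
B: 2·0+5·0+1·6+2·1 = 8 | 1·8 = 8
G: 2·2+5·0+1·0+2·0 = 4 | 1·4 = 4
T: 2·3+5·0+1·0+2·1 = 8 | 1·8 = 8
R: 2·0+5·1+1·0+2·0 = 5 | 1·5 = 5
gcd(2,5,1,2,1) = 1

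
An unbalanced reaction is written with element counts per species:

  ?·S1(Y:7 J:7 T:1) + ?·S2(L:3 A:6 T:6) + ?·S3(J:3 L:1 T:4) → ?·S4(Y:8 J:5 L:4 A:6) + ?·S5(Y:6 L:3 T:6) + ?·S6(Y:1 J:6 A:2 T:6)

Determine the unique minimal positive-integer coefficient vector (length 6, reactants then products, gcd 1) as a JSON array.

Y: 6·7+5·0+3·0 = 42 | 3·8+2·6+6·1 = 42
J: 6·7+5·0+3·3 = 51 | 3·5+2·0+6·6 = 51
L: 6·0+5·3+3·1 = 18 | 3·4+2·3+6·0 = 18
A: 6·0+5·6+3·0 = 30 | 3·6+2·0+6·2 = 30
T: 6·1+5·6+3·4 = 48 | 3·0+2·6+6·6 = 48
gcd(6,5,3,3,2,6) = 1

Coefficients: [6, 5, 3, 3, 2, 6]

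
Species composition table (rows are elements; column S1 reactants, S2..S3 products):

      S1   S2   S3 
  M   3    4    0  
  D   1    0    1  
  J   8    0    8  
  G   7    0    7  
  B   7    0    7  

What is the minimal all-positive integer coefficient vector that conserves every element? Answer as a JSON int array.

Coefficients: [4, 3, 4]

M: 4·3 = 12 | 3·4+4·0 = 12
D: 4·1 = 4 | 3·0+4·1 = 4
J: 4·8 = 32 | 3·0+4·8 = 32
G: 4·7 = 28 | 3·0+4·7 = 28
B: 4·7 = 28 | 3·0+4·7 = 28
gcd(4,3,4) = 1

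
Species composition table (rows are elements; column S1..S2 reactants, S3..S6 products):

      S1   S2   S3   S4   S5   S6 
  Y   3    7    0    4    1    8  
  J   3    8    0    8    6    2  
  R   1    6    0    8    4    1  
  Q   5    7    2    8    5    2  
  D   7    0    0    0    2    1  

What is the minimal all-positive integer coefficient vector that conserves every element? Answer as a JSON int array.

Coefficients: [2, 5, 2, 1, 5, 4]

Y: 2·3+5·7 = 41 | 2·0+1·4+5·1+4·8 = 41
J: 2·3+5·8 = 46 | 2·0+1·8+5·6+4·2 = 46
R: 2·1+5·6 = 32 | 2·0+1·8+5·4+4·1 = 32
Q: 2·5+5·7 = 45 | 2·2+1·8+5·5+4·2 = 45
D: 2·7+5·0 = 14 | 2·0+1·0+5·2+4·1 = 14
gcd(2,5,2,1,5,4) = 1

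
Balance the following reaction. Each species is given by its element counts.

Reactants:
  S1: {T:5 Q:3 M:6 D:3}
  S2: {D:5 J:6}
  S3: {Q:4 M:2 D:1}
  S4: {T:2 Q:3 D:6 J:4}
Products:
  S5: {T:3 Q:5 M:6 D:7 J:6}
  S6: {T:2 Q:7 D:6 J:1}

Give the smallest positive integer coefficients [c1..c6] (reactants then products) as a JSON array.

T: 3·5+4·0+6·0+2·2 = 19 | 5·3+2·2 = 19
Q: 3·3+4·0+6·4+2·3 = 39 | 5·5+2·7 = 39
M: 3·6+4·0+6·2+2·0 = 30 | 5·6+2·0 = 30
D: 3·3+4·5+6·1+2·6 = 47 | 5·7+2·6 = 47
J: 3·0+4·6+6·0+2·4 = 32 | 5·6+2·1 = 32
gcd(3,4,6,2,5,2) = 1

Coefficients: [3, 4, 6, 2, 5, 2]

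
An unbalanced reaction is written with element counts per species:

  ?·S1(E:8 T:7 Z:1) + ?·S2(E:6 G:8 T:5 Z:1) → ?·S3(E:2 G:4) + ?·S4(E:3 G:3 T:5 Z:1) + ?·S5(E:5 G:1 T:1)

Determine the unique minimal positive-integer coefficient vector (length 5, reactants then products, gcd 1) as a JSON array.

E: 1·8+5·6 = 38 | 5·2+6·3+2·5 = 38
G: 1·0+5·8 = 40 | 5·4+6·3+2·1 = 40
T: 1·7+5·5 = 32 | 5·0+6·5+2·1 = 32
Z: 1·1+5·1 = 6 | 5·0+6·1+2·0 = 6
gcd(1,5,5,6,2) = 1

Coefficients: [1, 5, 5, 6, 2]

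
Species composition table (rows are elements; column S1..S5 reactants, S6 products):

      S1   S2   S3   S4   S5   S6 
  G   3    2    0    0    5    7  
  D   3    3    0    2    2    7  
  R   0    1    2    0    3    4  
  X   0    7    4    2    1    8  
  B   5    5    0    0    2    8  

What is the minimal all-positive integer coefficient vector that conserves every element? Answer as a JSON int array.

Coefficients: [6, 2, 5, 5, 4, 6]

G: 6·3+2·2+5·0+5·0+4·5 = 42 | 6·7 = 42
D: 6·3+2·3+5·0+5·2+4·2 = 42 | 6·7 = 42
R: 6·0+2·1+5·2+5·0+4·3 = 24 | 6·4 = 24
X: 6·0+2·7+5·4+5·2+4·1 = 48 | 6·8 = 48
B: 6·5+2·5+5·0+5·0+4·2 = 48 | 6·8 = 48
gcd(6,2,5,5,4,6) = 1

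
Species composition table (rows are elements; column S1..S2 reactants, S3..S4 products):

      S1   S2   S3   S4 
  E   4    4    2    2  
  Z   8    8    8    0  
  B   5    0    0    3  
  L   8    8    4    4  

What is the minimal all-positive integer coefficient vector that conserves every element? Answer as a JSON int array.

Coefficients: [3, 2, 5, 5]

E: 3·4+2·4 = 20 | 5·2+5·2 = 20
Z: 3·8+2·8 = 40 | 5·8+5·0 = 40
B: 3·5+2·0 = 15 | 5·0+5·3 = 15
L: 3·8+2·8 = 40 | 5·4+5·4 = 40
gcd(3,2,5,5) = 1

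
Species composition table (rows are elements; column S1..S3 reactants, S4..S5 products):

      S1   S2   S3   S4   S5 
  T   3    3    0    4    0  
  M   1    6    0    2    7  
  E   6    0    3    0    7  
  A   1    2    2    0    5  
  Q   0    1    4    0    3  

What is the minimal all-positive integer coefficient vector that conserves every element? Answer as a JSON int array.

T: 3·3+5·3+1·0 = 24 | 6·4+3·0 = 24
M: 3·1+5·6+1·0 = 33 | 6·2+3·7 = 33
E: 3·6+5·0+1·3 = 21 | 6·0+3·7 = 21
A: 3·1+5·2+1·2 = 15 | 6·0+3·5 = 15
Q: 3·0+5·1+1·4 = 9 | 6·0+3·3 = 9
gcd(3,5,1,6,3) = 1

Coefficients: [3, 5, 1, 6, 3]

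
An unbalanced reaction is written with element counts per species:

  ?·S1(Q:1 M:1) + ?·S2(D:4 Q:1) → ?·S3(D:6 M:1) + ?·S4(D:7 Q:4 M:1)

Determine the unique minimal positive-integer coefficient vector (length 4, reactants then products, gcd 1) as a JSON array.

D: 3·0+5·4 = 20 | 1·6+2·7 = 20
Q: 3·1+5·1 = 8 | 1·0+2·4 = 8
M: 3·1+5·0 = 3 | 1·1+2·1 = 3
gcd(3,5,1,2) = 1

Coefficients: [3, 5, 1, 2]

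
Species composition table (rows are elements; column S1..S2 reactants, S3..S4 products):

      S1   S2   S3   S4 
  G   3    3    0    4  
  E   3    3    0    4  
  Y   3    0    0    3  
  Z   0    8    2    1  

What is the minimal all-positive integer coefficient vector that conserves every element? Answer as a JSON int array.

Coefficients: [6, 2, 5, 6]

G: 6·3+2·3 = 24 | 5·0+6·4 = 24
E: 6·3+2·3 = 24 | 5·0+6·4 = 24
Y: 6·3+2·0 = 18 | 5·0+6·3 = 18
Z: 6·0+2·8 = 16 | 5·2+6·1 = 16
gcd(6,2,5,6) = 1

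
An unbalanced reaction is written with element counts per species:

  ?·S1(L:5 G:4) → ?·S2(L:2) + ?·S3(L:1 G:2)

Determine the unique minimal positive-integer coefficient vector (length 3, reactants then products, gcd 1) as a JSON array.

Coefficients: [2, 3, 4]

L: 2·5 = 10 | 3·2+4·1 = 10
G: 2·4 = 8 | 3·0+4·2 = 8
gcd(2,3,4) = 1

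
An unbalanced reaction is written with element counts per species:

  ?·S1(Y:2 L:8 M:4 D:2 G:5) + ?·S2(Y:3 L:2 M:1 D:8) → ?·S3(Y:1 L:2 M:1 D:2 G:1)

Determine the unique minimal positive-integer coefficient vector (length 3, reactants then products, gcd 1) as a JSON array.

Coefficients: [1, 1, 5]

Y: 1·2+1·3 = 5 | 5·1 = 5
L: 1·8+1·2 = 10 | 5·2 = 10
M: 1·4+1·1 = 5 | 5·1 = 5
D: 1·2+1·8 = 10 | 5·2 = 10
G: 1·5+1·0 = 5 | 5·1 = 5
gcd(1,1,5) = 1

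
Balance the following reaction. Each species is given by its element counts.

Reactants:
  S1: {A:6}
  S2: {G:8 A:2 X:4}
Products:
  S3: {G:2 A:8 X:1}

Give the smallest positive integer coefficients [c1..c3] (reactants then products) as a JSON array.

Coefficients: [5, 1, 4]

G: 5·0+1·8 = 8 | 4·2 = 8
A: 5·6+1·2 = 32 | 4·8 = 32
X: 5·0+1·4 = 4 | 4·1 = 4
gcd(5,1,4) = 1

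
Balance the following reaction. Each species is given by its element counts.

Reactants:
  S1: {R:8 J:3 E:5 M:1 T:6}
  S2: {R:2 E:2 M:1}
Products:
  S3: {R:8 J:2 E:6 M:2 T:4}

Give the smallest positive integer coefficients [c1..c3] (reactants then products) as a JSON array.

R: 2·8+4·2 = 24 | 3·8 = 24
J: 2·3+4·0 = 6 | 3·2 = 6
E: 2·5+4·2 = 18 | 3·6 = 18
M: 2·1+4·1 = 6 | 3·2 = 6
T: 2·6+4·0 = 12 | 3·4 = 12
gcd(2,4,3) = 1

Coefficients: [2, 4, 3]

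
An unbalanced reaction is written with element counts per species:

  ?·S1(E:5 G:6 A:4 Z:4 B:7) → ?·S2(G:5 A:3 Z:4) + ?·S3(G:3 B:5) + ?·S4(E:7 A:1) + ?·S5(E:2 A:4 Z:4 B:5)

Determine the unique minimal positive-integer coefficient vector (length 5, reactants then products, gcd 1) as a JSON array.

Coefficients: [5, 3, 5, 3, 2]

E: 5·5 = 25 | 3·0+5·0+3·7+2·2 = 25
G: 5·6 = 30 | 3·5+5·3+3·0+2·0 = 30
A: 5·4 = 20 | 3·3+5·0+3·1+2·4 = 20
Z: 5·4 = 20 | 3·4+5·0+3·0+2·4 = 20
B: 5·7 = 35 | 3·0+5·5+3·0+2·5 = 35
gcd(5,3,5,3,2) = 1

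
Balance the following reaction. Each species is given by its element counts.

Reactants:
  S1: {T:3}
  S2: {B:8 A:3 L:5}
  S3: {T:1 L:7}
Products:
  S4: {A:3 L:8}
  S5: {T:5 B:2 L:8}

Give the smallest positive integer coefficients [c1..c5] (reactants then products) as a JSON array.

T: 5·3+1·0+5·1 = 20 | 1·0+4·5 = 20
B: 5·0+1·8+5·0 = 8 | 1·0+4·2 = 8
A: 5·0+1·3+5·0 = 3 | 1·3+4·0 = 3
L: 5·0+1·5+5·7 = 40 | 1·8+4·8 = 40
gcd(5,1,5,1,4) = 1

Coefficients: [5, 1, 5, 1, 4]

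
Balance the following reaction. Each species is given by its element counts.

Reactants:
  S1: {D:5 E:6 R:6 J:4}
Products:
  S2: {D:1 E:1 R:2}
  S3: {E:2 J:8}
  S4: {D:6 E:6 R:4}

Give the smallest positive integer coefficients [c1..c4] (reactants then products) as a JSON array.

Coefficients: [2, 4, 1, 1]

D: 2·5 = 10 | 4·1+1·0+1·6 = 10
E: 2·6 = 12 | 4·1+1·2+1·6 = 12
R: 2·6 = 12 | 4·2+1·0+1·4 = 12
J: 2·4 = 8 | 4·0+1·8+1·0 = 8
gcd(2,4,1,1) = 1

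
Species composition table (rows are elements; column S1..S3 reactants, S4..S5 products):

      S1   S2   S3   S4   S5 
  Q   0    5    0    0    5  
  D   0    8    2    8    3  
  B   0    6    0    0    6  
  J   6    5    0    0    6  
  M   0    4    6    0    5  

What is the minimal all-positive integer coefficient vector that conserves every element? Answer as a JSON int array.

Q: 1·0+6·5+1·0 = 30 | 4·0+6·5 = 30
D: 1·0+6·8+1·2 = 50 | 4·8+6·3 = 50
B: 1·0+6·6+1·0 = 36 | 4·0+6·6 = 36
J: 1·6+6·5+1·0 = 36 | 4·0+6·6 = 36
M: 1·0+6·4+1·6 = 30 | 4·0+6·5 = 30
gcd(1,6,1,4,6) = 1

Coefficients: [1, 6, 1, 4, 6]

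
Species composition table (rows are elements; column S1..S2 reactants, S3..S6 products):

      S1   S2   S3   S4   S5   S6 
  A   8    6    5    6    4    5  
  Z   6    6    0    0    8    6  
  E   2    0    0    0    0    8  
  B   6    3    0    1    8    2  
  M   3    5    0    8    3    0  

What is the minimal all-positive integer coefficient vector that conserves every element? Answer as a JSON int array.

Coefficients: [4, 1, 3, 1, 3, 1]

A: 4·8+1·6 = 38 | 3·5+1·6+3·4+1·5 = 38
Z: 4·6+1·6 = 30 | 3·0+1·0+3·8+1·6 = 30
E: 4·2+1·0 = 8 | 3·0+1·0+3·0+1·8 = 8
B: 4·6+1·3 = 27 | 3·0+1·1+3·8+1·2 = 27
M: 4·3+1·5 = 17 | 3·0+1·8+3·3+1·0 = 17
gcd(4,1,3,1,3,1) = 1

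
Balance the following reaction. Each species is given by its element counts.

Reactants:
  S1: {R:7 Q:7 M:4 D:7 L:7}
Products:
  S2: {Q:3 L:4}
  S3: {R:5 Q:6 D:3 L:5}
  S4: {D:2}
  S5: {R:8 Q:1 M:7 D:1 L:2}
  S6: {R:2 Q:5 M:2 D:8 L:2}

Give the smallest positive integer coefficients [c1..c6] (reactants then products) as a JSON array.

R: 4·7 = 28 | 3·0+2·5+6·0+2·8+1·2 = 28
Q: 4·7 = 28 | 3·3+2·6+6·0+2·1+1·5 = 28
M: 4·4 = 16 | 3·0+2·0+6·0+2·7+1·2 = 16
D: 4·7 = 28 | 3·0+2·3+6·2+2·1+1·8 = 28
L: 4·7 = 28 | 3·4+2·5+6·0+2·2+1·2 = 28
gcd(4,3,2,6,2,1) = 1

Coefficients: [4, 3, 2, 6, 2, 1]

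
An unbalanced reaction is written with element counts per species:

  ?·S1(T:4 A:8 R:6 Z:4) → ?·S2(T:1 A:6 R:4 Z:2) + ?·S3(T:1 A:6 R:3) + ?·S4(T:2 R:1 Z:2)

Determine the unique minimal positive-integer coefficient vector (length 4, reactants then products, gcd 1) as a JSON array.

Coefficients: [3, 2, 2, 4]

T: 3·4 = 12 | 2·1+2·1+4·2 = 12
A: 3·8 = 24 | 2·6+2·6+4·0 = 24
R: 3·6 = 18 | 2·4+2·3+4·1 = 18
Z: 3·4 = 12 | 2·2+2·0+4·2 = 12
gcd(3,2,2,4) = 1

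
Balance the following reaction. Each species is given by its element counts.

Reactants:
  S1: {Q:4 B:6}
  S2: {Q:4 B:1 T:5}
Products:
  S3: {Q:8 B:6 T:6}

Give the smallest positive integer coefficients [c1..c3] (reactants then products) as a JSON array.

Coefficients: [4, 6, 5]

Q: 4·4+6·4 = 40 | 5·8 = 40
B: 4·6+6·1 = 30 | 5·6 = 30
T: 4·0+6·5 = 30 | 5·6 = 30
gcd(4,6,5) = 1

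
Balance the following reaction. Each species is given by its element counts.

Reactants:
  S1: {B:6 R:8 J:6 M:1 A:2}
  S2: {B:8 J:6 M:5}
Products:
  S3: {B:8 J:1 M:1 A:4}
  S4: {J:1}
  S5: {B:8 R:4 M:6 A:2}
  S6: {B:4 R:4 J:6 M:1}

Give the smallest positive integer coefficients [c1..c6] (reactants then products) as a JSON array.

B: 4·6+3·8 = 48 | 1·8+5·0+2·8+6·4 = 48
R: 4·8+3·0 = 32 | 1·0+5·0+2·4+6·4 = 32
J: 4·6+3·6 = 42 | 1·1+5·1+2·0+6·6 = 42
M: 4·1+3·5 = 19 | 1·1+5·0+2·6+6·1 = 19
A: 4·2+3·0 = 8 | 1·4+5·0+2·2+6·0 = 8
gcd(4,3,1,5,2,6) = 1

Coefficients: [4, 3, 1, 5, 2, 6]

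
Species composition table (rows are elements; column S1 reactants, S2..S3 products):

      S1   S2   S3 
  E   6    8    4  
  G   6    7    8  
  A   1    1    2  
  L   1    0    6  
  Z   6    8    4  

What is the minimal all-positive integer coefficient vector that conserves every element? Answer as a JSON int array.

Coefficients: [6, 4, 1]

E: 6·6 = 36 | 4·8+1·4 = 36
G: 6·6 = 36 | 4·7+1·8 = 36
A: 6·1 = 6 | 4·1+1·2 = 6
L: 6·1 = 6 | 4·0+1·6 = 6
Z: 6·6 = 36 | 4·8+1·4 = 36
gcd(6,4,1) = 1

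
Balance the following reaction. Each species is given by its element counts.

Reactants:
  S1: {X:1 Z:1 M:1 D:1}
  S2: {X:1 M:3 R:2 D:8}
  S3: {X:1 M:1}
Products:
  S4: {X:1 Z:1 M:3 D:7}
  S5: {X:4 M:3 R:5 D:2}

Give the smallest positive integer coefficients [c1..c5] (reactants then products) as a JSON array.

X: 6·1+5·1+3·1 = 14 | 6·1+2·4 = 14
Z: 6·1+5·0+3·0 = 6 | 6·1+2·0 = 6
M: 6·1+5·3+3·1 = 24 | 6·3+2·3 = 24
R: 6·0+5·2+3·0 = 10 | 6·0+2·5 = 10
D: 6·1+5·8+3·0 = 46 | 6·7+2·2 = 46
gcd(6,5,3,6,2) = 1

Coefficients: [6, 5, 3, 6, 2]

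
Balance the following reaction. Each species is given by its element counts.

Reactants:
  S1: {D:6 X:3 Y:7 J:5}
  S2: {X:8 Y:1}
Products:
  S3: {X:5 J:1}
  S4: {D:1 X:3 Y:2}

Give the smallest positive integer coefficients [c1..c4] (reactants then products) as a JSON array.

Coefficients: [1, 5, 5, 6]

D: 1·6+5·0 = 6 | 5·0+6·1 = 6
X: 1·3+5·8 = 43 | 5·5+6·3 = 43
Y: 1·7+5·1 = 12 | 5·0+6·2 = 12
J: 1·5+5·0 = 5 | 5·1+6·0 = 5
gcd(1,5,5,6) = 1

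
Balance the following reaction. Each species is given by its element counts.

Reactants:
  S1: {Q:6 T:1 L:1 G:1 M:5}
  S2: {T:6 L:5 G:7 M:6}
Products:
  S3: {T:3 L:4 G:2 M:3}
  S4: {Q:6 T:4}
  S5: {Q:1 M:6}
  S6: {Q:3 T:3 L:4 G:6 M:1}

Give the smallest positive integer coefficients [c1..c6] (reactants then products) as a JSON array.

Q: 5·6+3·0 = 30 | 1·0+2·6+6·1+4·3 = 30
T: 5·1+3·6 = 23 | 1·3+2·4+6·0+4·3 = 23
L: 5·1+3·5 = 20 | 1·4+2·0+6·0+4·4 = 20
G: 5·1+3·7 = 26 | 1·2+2·0+6·0+4·6 = 26
M: 5·5+3·6 = 43 | 1·3+2·0+6·6+4·1 = 43
gcd(5,3,1,2,6,4) = 1

Coefficients: [5, 3, 1, 2, 6, 4]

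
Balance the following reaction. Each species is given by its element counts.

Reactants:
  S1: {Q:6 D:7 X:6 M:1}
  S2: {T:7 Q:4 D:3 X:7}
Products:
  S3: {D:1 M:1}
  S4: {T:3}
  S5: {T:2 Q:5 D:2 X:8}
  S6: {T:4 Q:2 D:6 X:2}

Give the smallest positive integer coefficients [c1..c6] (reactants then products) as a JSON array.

Coefficients: [2, 6, 2, 6, 6, 3]

T: 2·0+6·7 = 42 | 2·0+6·3+6·2+3·4 = 42
Q: 2·6+6·4 = 36 | 2·0+6·0+6·5+3·2 = 36
D: 2·7+6·3 = 32 | 2·1+6·0+6·2+3·6 = 32
X: 2·6+6·7 = 54 | 2·0+6·0+6·8+3·2 = 54
M: 2·1+6·0 = 2 | 2·1+6·0+6·0+3·0 = 2
gcd(2,6,2,6,6,3) = 1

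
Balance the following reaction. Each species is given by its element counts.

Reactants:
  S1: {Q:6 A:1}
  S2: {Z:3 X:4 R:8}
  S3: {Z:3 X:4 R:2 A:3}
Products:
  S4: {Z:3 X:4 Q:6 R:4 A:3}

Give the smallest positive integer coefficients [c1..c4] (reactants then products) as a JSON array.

Z: 3·0+1·3+2·3 = 9 | 3·3 = 9
X: 3·0+1·4+2·4 = 12 | 3·4 = 12
Q: 3·6+1·0+2·0 = 18 | 3·6 = 18
R: 3·0+1·8+2·2 = 12 | 3·4 = 12
A: 3·1+1·0+2·3 = 9 | 3·3 = 9
gcd(3,1,2,3) = 1

Coefficients: [3, 1, 2, 3]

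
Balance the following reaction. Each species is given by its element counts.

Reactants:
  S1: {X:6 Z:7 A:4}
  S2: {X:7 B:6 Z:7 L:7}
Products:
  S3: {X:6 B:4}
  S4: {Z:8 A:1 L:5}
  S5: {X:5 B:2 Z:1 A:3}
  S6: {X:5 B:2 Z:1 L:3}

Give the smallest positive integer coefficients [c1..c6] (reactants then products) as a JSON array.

X: 2·6+4·7 = 40 | 5·6+5·0+1·5+1·5 = 40
B: 2·0+4·6 = 24 | 5·4+5·0+1·2+1·2 = 24
Z: 2·7+4·7 = 42 | 5·0+5·8+1·1+1·1 = 42
A: 2·4+4·0 = 8 | 5·0+5·1+1·3+1·0 = 8
L: 2·0+4·7 = 28 | 5·0+5·5+1·0+1·3 = 28
gcd(2,4,5,5,1,1) = 1

Coefficients: [2, 4, 5, 5, 1, 1]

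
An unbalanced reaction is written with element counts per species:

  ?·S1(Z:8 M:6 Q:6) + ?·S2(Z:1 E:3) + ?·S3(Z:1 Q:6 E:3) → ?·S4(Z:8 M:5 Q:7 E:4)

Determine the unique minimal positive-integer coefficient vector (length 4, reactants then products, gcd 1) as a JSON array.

Coefficients: [5, 6, 2, 6]

Z: 5·8+6·1+2·1 = 48 | 6·8 = 48
M: 5·6+6·0+2·0 = 30 | 6·5 = 30
Q: 5·6+6·0+2·6 = 42 | 6·7 = 42
E: 5·0+6·3+2·3 = 24 | 6·4 = 24
gcd(5,6,2,6) = 1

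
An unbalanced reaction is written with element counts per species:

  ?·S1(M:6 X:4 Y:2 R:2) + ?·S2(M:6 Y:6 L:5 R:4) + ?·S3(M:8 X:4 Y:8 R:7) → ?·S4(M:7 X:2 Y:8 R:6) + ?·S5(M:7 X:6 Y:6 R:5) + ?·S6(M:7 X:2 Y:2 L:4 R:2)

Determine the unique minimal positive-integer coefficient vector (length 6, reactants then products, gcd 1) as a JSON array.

Coefficients: [6, 4, 3, 4, 3, 5]

M: 6·6+4·6+3·8 = 84 | 4·7+3·7+5·7 = 84
X: 6·4+4·0+3·4 = 36 | 4·2+3·6+5·2 = 36
Y: 6·2+4·6+3·8 = 60 | 4·8+3·6+5·2 = 60
L: 6·0+4·5+3·0 = 20 | 4·0+3·0+5·4 = 20
R: 6·2+4·4+3·7 = 49 | 4·6+3·5+5·2 = 49
gcd(6,4,3,4,3,5) = 1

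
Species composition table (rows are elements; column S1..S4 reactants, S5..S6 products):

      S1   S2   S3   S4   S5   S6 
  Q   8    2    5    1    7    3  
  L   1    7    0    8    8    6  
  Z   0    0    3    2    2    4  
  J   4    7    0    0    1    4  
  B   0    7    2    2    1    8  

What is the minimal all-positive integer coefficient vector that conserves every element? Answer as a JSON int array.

Coefficients: [1, 3, 6, 6, 5, 5]

Q: 1·8+3·2+6·5+6·1 = 50 | 5·7+5·3 = 50
L: 1·1+3·7+6·0+6·8 = 70 | 5·8+5·6 = 70
Z: 1·0+3·0+6·3+6·2 = 30 | 5·2+5·4 = 30
J: 1·4+3·7+6·0+6·0 = 25 | 5·1+5·4 = 25
B: 1·0+3·7+6·2+6·2 = 45 | 5·1+5·8 = 45
gcd(1,3,6,6,5,5) = 1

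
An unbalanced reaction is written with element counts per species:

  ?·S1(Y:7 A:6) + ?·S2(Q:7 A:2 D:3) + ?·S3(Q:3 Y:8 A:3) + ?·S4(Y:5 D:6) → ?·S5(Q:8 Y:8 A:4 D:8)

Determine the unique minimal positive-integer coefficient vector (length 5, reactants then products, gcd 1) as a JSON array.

Coefficients: [1, 6, 2, 5, 6]

Q: 1·0+6·7+2·3+5·0 = 48 | 6·8 = 48
Y: 1·7+6·0+2·8+5·5 = 48 | 6·8 = 48
A: 1·6+6·2+2·3+5·0 = 24 | 6·4 = 24
D: 1·0+6·3+2·0+5·6 = 48 | 6·8 = 48
gcd(1,6,2,5,6) = 1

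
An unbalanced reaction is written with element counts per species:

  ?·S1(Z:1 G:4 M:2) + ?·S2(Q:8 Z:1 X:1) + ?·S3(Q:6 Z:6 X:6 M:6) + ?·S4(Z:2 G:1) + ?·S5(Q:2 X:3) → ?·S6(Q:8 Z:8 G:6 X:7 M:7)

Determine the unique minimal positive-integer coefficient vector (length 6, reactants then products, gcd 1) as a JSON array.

Q: 5·0+1·8+3·6+4·0+3·2 = 32 | 4·8 = 32
Z: 5·1+1·1+3·6+4·2+3·0 = 32 | 4·8 = 32
G: 5·4+1·0+3·0+4·1+3·0 = 24 | 4·6 = 24
X: 5·0+1·1+3·6+4·0+3·3 = 28 | 4·7 = 28
M: 5·2+1·0+3·6+4·0+3·0 = 28 | 4·7 = 28
gcd(5,1,3,4,3,4) = 1

Coefficients: [5, 1, 3, 4, 3, 4]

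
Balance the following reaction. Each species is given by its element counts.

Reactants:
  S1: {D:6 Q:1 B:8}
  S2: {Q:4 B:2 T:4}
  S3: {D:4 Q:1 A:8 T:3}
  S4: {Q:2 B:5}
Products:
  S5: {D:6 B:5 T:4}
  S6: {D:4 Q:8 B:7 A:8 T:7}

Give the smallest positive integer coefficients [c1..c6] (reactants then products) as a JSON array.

Coefficients: [1, 4, 3, 2, 1, 3]

D: 1·6+4·0+3·4+2·0 = 18 | 1·6+3·4 = 18
Q: 1·1+4·4+3·1+2·2 = 24 | 1·0+3·8 = 24
B: 1·8+4·2+3·0+2·5 = 26 | 1·5+3·7 = 26
A: 1·0+4·0+3·8+2·0 = 24 | 1·0+3·8 = 24
T: 1·0+4·4+3·3+2·0 = 25 | 1·4+3·7 = 25
gcd(1,4,3,2,1,3) = 1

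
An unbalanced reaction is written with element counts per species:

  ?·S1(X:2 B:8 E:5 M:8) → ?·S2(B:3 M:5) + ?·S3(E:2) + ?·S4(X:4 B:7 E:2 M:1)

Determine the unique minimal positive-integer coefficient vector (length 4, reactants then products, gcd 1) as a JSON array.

Coefficients: [2, 3, 4, 1]

X: 2·2 = 4 | 3·0+4·0+1·4 = 4
B: 2·8 = 16 | 3·3+4·0+1·7 = 16
E: 2·5 = 10 | 3·0+4·2+1·2 = 10
M: 2·8 = 16 | 3·5+4·0+1·1 = 16
gcd(2,3,4,1) = 1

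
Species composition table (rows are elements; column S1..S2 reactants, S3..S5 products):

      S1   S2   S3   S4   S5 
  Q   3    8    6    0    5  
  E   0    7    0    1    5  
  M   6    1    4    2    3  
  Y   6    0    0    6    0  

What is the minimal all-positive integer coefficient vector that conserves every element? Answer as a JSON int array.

Q: 4·3+2·8 = 28 | 3·6+4·0+2·5 = 28
E: 4·0+2·7 = 14 | 3·0+4·1+2·5 = 14
M: 4·6+2·1 = 26 | 3·4+4·2+2·3 = 26
Y: 4·6+2·0 = 24 | 3·0+4·6+2·0 = 24
gcd(4,2,3,4,2) = 1

Coefficients: [4, 2, 3, 4, 2]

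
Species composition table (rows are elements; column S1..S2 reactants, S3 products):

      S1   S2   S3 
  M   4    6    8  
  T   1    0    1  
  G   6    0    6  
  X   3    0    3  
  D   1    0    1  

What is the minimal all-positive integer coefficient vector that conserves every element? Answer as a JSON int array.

M: 3·4+2·6 = 24 | 3·8 = 24
T: 3·1+2·0 = 3 | 3·1 = 3
G: 3·6+2·0 = 18 | 3·6 = 18
X: 3·3+2·0 = 9 | 3·3 = 9
D: 3·1+2·0 = 3 | 3·1 = 3
gcd(3,2,3) = 1

Coefficients: [3, 2, 3]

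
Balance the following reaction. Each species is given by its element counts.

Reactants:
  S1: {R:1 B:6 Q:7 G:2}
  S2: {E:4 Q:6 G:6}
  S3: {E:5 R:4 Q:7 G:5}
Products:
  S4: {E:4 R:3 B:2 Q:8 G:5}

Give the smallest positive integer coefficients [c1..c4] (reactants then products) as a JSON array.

E: 2·0+1·4+4·5 = 24 | 6·4 = 24
R: 2·1+1·0+4·4 = 18 | 6·3 = 18
B: 2·6+1·0+4·0 = 12 | 6·2 = 12
Q: 2·7+1·6+4·7 = 48 | 6·8 = 48
G: 2·2+1·6+4·5 = 30 | 6·5 = 30
gcd(2,1,4,6) = 1

Coefficients: [2, 1, 4, 6]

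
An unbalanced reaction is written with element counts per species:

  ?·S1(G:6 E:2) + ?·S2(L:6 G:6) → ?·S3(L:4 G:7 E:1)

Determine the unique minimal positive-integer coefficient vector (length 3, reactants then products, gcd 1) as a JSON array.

Coefficients: [3, 4, 6]

L: 3·0+4·6 = 24 | 6·4 = 24
G: 3·6+4·6 = 42 | 6·7 = 42
E: 3·2+4·0 = 6 | 6·1 = 6
gcd(3,4,6) = 1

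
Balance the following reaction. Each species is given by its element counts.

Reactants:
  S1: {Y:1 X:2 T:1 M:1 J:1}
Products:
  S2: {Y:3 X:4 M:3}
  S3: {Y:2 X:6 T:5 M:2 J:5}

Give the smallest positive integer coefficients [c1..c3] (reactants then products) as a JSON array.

Y: 5·1 = 5 | 1·3+1·2 = 5
X: 5·2 = 10 | 1·4+1·6 = 10
T: 5·1 = 5 | 1·0+1·5 = 5
M: 5·1 = 5 | 1·3+1·2 = 5
J: 5·1 = 5 | 1·0+1·5 = 5
gcd(5,1,1) = 1

Coefficients: [5, 1, 1]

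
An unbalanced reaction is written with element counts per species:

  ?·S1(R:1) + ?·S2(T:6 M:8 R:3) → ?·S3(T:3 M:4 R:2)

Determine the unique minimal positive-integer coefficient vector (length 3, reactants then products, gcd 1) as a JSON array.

T: 1·0+1·6 = 6 | 2·3 = 6
M: 1·0+1·8 = 8 | 2·4 = 8
R: 1·1+1·3 = 4 | 2·2 = 4
gcd(1,1,2) = 1

Coefficients: [1, 1, 2]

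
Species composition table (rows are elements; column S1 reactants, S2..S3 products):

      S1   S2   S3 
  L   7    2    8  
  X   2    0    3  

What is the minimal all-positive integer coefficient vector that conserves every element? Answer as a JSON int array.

Coefficients: [6, 5, 4]

L: 6·7 = 42 | 5·2+4·8 = 42
X: 6·2 = 12 | 5·0+4·3 = 12
gcd(6,5,4) = 1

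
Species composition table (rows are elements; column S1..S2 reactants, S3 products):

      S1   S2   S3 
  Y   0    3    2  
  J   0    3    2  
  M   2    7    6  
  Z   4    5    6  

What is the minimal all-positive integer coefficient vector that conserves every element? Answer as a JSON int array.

Y: 2·0+2·3 = 6 | 3·2 = 6
J: 2·0+2·3 = 6 | 3·2 = 6
M: 2·2+2·7 = 18 | 3·6 = 18
Z: 2·4+2·5 = 18 | 3·6 = 18
gcd(2,2,3) = 1

Coefficients: [2, 2, 3]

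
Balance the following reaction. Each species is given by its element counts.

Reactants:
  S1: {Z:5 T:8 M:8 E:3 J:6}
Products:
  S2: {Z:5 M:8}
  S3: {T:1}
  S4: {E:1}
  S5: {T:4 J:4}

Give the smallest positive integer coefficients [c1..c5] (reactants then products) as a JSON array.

Coefficients: [2, 2, 4, 6, 3]

Z: 2·5 = 10 | 2·5+4·0+6·0+3·0 = 10
T: 2·8 = 16 | 2·0+4·1+6·0+3·4 = 16
M: 2·8 = 16 | 2·8+4·0+6·0+3·0 = 16
E: 2·3 = 6 | 2·0+4·0+6·1+3·0 = 6
J: 2·6 = 12 | 2·0+4·0+6·0+3·4 = 12
gcd(2,2,4,6,3) = 1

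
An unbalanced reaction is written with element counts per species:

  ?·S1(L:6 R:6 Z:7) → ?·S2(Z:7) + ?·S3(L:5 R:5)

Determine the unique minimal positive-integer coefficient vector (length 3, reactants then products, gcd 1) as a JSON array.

L: 5·6 = 30 | 5·0+6·5 = 30
R: 5·6 = 30 | 5·0+6·5 = 30
Z: 5·7 = 35 | 5·7+6·0 = 35
gcd(5,5,6) = 1

Coefficients: [5, 5, 6]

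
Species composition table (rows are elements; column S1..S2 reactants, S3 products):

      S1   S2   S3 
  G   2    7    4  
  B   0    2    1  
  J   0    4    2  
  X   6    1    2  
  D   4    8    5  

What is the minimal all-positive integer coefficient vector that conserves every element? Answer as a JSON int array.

Coefficients: [1, 2, 4]

G: 1·2+2·7 = 16 | 4·4 = 16
B: 1·0+2·2 = 4 | 4·1 = 4
J: 1·0+2·4 = 8 | 4·2 = 8
X: 1·6+2·1 = 8 | 4·2 = 8
D: 1·4+2·8 = 20 | 4·5 = 20
gcd(1,2,4) = 1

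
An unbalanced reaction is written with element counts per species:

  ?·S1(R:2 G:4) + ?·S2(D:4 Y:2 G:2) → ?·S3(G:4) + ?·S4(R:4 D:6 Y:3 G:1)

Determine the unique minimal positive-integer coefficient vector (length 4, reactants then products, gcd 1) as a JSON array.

R: 4·2+3·0 = 8 | 5·0+2·4 = 8
D: 4·0+3·4 = 12 | 5·0+2·6 = 12
Y: 4·0+3·2 = 6 | 5·0+2·3 = 6
G: 4·4+3·2 = 22 | 5·4+2·1 = 22
gcd(4,3,5,2) = 1

Coefficients: [4, 3, 5, 2]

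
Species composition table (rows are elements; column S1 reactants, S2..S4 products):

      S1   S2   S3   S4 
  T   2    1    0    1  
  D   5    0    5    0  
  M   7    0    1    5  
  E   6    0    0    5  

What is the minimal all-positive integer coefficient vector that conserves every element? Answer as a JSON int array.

Coefficients: [5, 4, 5, 6]

T: 5·2 = 10 | 4·1+5·0+6·1 = 10
D: 5·5 = 25 | 4·0+5·5+6·0 = 25
M: 5·7 = 35 | 4·0+5·1+6·5 = 35
E: 5·6 = 30 | 4·0+5·0+6·5 = 30
gcd(5,4,5,6) = 1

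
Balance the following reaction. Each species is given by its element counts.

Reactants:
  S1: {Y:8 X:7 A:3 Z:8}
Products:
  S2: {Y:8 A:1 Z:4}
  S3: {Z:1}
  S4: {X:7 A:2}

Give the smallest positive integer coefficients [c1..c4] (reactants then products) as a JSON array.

Coefficients: [1, 1, 4, 1]

Y: 1·8 = 8 | 1·8+4·0+1·0 = 8
X: 1·7 = 7 | 1·0+4·0+1·7 = 7
A: 1·3 = 3 | 1·1+4·0+1·2 = 3
Z: 1·8 = 8 | 1·4+4·1+1·0 = 8
gcd(1,1,4,1) = 1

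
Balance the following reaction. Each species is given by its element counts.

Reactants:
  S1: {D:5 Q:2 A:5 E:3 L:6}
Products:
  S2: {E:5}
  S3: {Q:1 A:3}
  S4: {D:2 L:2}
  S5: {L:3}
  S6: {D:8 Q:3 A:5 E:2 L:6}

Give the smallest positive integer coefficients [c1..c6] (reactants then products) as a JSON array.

Coefficients: [4, 2, 5, 6, 2, 1]

D: 4·5 = 20 | 2·0+5·0+6·2+2·0+1·8 = 20
Q: 4·2 = 8 | 2·0+5·1+6·0+2·0+1·3 = 8
A: 4·5 = 20 | 2·0+5·3+6·0+2·0+1·5 = 20
E: 4·3 = 12 | 2·5+5·0+6·0+2·0+1·2 = 12
L: 4·6 = 24 | 2·0+5·0+6·2+2·3+1·6 = 24
gcd(4,2,5,6,2,1) = 1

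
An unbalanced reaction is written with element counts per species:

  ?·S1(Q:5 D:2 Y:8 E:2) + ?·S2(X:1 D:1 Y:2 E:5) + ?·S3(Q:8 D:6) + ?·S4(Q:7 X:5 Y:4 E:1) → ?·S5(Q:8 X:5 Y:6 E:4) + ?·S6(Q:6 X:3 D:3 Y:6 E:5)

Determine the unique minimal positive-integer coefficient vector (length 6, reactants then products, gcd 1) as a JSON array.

Coefficients: [2, 5, 1, 4, 2, 5]

Q: 2·5+5·0+1·8+4·7 = 46 | 2·8+5·6 = 46
X: 2·0+5·1+1·0+4·5 = 25 | 2·5+5·3 = 25
D: 2·2+5·1+1·6+4·0 = 15 | 2·0+5·3 = 15
Y: 2·8+5·2+1·0+4·4 = 42 | 2·6+5·6 = 42
E: 2·2+5·5+1·0+4·1 = 33 | 2·4+5·5 = 33
gcd(2,5,1,4,2,5) = 1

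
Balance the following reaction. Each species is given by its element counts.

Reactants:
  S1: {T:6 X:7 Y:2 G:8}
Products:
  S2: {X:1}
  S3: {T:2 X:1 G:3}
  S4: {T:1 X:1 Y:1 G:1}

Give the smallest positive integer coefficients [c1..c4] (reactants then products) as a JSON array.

T: 1·6 = 6 | 3·0+2·2+2·1 = 6
X: 1·7 = 7 | 3·1+2·1+2·1 = 7
Y: 1·2 = 2 | 3·0+2·0+2·1 = 2
G: 1·8 = 8 | 3·0+2·3+2·1 = 8
gcd(1,3,2,2) = 1

Coefficients: [1, 3, 2, 2]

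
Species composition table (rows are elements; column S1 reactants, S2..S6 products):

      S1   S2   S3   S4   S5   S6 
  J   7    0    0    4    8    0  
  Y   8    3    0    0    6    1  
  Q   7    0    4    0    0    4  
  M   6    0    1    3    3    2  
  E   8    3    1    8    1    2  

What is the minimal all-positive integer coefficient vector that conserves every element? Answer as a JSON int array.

J: 4·7 = 28 | 3·0+2·0+1·4+3·8+5·0 = 28
Y: 4·8 = 32 | 3·3+2·0+1·0+3·6+5·1 = 32
Q: 4·7 = 28 | 3·0+2·4+1·0+3·0+5·4 = 28
M: 4·6 = 24 | 3·0+2·1+1·3+3·3+5·2 = 24
E: 4·8 = 32 | 3·3+2·1+1·8+3·1+5·2 = 32
gcd(4,3,2,1,3,5) = 1

Coefficients: [4, 3, 2, 1, 3, 5]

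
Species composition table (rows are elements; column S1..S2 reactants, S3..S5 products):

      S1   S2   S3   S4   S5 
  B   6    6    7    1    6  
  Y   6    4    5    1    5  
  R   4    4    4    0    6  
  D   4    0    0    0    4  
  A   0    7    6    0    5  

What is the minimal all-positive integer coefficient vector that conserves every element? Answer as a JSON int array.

Coefficients: [2, 4, 3, 3, 2]

B: 2·6+4·6 = 36 | 3·7+3·1+2·6 = 36
Y: 2·6+4·4 = 28 | 3·5+3·1+2·5 = 28
R: 2·4+4·4 = 24 | 3·4+3·0+2·6 = 24
D: 2·4+4·0 = 8 | 3·0+3·0+2·4 = 8
A: 2·0+4·7 = 28 | 3·6+3·0+2·5 = 28
gcd(2,4,3,3,2) = 1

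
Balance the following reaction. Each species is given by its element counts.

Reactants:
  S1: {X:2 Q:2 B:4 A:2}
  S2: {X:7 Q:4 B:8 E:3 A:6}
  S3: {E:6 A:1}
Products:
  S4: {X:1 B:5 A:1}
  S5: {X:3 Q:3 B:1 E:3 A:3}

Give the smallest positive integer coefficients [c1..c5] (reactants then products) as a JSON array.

Coefficients: [5, 2, 2, 6, 6]

X: 5·2+2·7+2·0 = 24 | 6·1+6·3 = 24
Q: 5·2+2·4+2·0 = 18 | 6·0+6·3 = 18
B: 5·4+2·8+2·0 = 36 | 6·5+6·1 = 36
E: 5·0+2·3+2·6 = 18 | 6·0+6·3 = 18
A: 5·2+2·6+2·1 = 24 | 6·1+6·3 = 24
gcd(5,2,2,6,6) = 1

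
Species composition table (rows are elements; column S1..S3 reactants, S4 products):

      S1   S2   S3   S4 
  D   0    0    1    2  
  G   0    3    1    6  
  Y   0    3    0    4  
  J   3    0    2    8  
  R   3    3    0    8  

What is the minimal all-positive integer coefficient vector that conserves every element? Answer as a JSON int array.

Coefficients: [4, 4, 6, 3]

D: 4·0+4·0+6·1 = 6 | 3·2 = 6
G: 4·0+4·3+6·1 = 18 | 3·6 = 18
Y: 4·0+4·3+6·0 = 12 | 3·4 = 12
J: 4·3+4·0+6·2 = 24 | 3·8 = 24
R: 4·3+4·3+6·0 = 24 | 3·8 = 24
gcd(4,4,6,3) = 1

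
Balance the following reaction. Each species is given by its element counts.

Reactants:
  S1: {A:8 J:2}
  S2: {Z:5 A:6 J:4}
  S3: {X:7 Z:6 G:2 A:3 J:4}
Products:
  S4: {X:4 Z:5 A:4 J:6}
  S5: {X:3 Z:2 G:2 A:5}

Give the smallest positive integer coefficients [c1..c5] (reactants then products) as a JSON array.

Coefficients: [3, 1, 5, 5, 5]

X: 3·0+1·0+5·7 = 35 | 5·4+5·3 = 35
Z: 3·0+1·5+5·6 = 35 | 5·5+5·2 = 35
G: 3·0+1·0+5·2 = 10 | 5·0+5·2 = 10
A: 3·8+1·6+5·3 = 45 | 5·4+5·5 = 45
J: 3·2+1·4+5·4 = 30 | 5·6+5·0 = 30
gcd(3,1,5,5,5) = 1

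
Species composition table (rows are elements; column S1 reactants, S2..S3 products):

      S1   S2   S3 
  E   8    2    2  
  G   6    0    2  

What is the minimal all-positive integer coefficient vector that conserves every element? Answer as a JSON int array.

E: 1·8 = 8 | 1·2+3·2 = 8
G: 1·6 = 6 | 1·0+3·2 = 6
gcd(1,1,3) = 1

Coefficients: [1, 1, 3]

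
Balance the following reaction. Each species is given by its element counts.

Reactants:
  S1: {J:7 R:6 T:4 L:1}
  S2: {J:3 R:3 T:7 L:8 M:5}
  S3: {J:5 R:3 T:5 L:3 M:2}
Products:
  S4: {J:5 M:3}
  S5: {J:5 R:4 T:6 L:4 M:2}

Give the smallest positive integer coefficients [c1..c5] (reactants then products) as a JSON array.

J: 1·7+1·3+5·5 = 35 | 1·5+6·5 = 35
R: 1·6+1·3+5·3 = 24 | 1·0+6·4 = 24
T: 1·4+1·7+5·5 = 36 | 1·0+6·6 = 36
L: 1·1+1·8+5·3 = 24 | 1·0+6·4 = 24
M: 1·0+1·5+5·2 = 15 | 1·3+6·2 = 15
gcd(1,1,5,1,6) = 1

Coefficients: [1, 1, 5, 1, 6]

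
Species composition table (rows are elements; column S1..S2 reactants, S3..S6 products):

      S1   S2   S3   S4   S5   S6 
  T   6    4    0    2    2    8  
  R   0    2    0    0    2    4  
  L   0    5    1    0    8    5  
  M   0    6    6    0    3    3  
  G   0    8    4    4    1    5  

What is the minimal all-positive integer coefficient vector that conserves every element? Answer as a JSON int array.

Coefficients: [1, 6, 4, 5, 2, 2]

T: 1·6+6·4 = 30 | 4·0+5·2+2·2+2·8 = 30
R: 1·0+6·2 = 12 | 4·0+5·0+2·2+2·4 = 12
L: 1·0+6·5 = 30 | 4·1+5·0+2·8+2·5 = 30
M: 1·0+6·6 = 36 | 4·6+5·0+2·3+2·3 = 36
G: 1·0+6·8 = 48 | 4·4+5·4+2·1+2·5 = 48
gcd(1,6,4,5,2,2) = 1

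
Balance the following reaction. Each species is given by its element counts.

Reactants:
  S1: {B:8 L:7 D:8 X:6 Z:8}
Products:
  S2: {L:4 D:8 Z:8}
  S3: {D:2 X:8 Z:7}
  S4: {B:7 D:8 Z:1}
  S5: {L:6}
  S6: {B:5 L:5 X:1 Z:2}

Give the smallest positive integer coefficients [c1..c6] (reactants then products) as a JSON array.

Coefficients: [6, 1, 4, 4, 3, 4]

B: 6·8 = 48 | 1·0+4·0+4·7+3·0+4·5 = 48
L: 6·7 = 42 | 1·4+4·0+4·0+3·6+4·5 = 42
D: 6·8 = 48 | 1·8+4·2+4·8+3·0+4·0 = 48
X: 6·6 = 36 | 1·0+4·8+4·0+3·0+4·1 = 36
Z: 6·8 = 48 | 1·8+4·7+4·1+3·0+4·2 = 48
gcd(6,1,4,4,3,4) = 1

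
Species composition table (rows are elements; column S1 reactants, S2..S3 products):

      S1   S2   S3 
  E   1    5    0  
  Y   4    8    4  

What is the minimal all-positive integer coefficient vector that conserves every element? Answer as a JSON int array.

E: 5·1 = 5 | 1·5+3·0 = 5
Y: 5·4 = 20 | 1·8+3·4 = 20
gcd(5,1,3) = 1

Coefficients: [5, 1, 3]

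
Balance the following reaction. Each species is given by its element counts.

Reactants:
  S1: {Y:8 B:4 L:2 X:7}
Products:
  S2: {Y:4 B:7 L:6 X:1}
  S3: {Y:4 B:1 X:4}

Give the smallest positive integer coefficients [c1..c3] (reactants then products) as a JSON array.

Coefficients: [3, 1, 5]

Y: 3·8 = 24 | 1·4+5·4 = 24
B: 3·4 = 12 | 1·7+5·1 = 12
L: 3·2 = 6 | 1·6+5·0 = 6
X: 3·7 = 21 | 1·1+5·4 = 21
gcd(3,1,5) = 1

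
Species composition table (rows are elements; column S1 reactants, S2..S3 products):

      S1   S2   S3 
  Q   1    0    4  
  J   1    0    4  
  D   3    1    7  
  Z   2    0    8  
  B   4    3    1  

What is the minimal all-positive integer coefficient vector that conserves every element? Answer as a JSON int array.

Coefficients: [4, 5, 1]

Q: 4·1 = 4 | 5·0+1·4 = 4
J: 4·1 = 4 | 5·0+1·4 = 4
D: 4·3 = 12 | 5·1+1·7 = 12
Z: 4·2 = 8 | 5·0+1·8 = 8
B: 4·4 = 16 | 5·3+1·1 = 16
gcd(4,5,1) = 1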